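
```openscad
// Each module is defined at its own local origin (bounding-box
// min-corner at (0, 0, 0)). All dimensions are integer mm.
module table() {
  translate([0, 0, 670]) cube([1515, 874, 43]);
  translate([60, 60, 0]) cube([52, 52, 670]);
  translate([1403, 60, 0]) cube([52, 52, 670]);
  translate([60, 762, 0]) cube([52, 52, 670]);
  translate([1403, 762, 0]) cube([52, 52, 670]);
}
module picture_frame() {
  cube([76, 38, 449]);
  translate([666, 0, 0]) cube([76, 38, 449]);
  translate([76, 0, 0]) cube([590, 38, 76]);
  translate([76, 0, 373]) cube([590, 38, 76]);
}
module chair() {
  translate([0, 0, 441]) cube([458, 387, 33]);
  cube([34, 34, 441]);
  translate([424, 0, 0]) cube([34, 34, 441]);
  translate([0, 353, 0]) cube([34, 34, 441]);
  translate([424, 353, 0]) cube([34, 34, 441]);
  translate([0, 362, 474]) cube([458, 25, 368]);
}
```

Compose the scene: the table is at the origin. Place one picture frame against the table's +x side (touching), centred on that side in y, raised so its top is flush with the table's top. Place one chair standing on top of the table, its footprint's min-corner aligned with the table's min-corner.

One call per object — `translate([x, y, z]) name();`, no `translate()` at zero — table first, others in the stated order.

table();
translate([1515, 418, 264]) picture_frame();
translate([0, 0, 713]) chair();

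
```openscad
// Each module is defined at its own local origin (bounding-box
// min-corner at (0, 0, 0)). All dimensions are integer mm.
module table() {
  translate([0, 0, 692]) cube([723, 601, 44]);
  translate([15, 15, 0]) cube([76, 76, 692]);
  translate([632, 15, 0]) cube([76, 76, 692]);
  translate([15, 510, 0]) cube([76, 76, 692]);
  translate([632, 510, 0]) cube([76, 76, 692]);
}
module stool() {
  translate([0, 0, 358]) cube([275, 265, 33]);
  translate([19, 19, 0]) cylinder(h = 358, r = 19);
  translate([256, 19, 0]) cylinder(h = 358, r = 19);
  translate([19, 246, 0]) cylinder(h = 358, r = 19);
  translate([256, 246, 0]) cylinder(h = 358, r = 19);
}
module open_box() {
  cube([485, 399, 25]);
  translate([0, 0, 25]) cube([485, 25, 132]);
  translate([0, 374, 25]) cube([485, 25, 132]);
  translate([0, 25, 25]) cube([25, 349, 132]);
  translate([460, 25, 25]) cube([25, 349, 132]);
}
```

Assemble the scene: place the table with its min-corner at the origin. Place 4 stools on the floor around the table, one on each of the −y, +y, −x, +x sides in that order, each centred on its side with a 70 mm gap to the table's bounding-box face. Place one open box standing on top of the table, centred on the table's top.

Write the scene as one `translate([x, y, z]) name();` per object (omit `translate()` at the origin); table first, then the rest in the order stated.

table();
translate([224, -335, 0]) stool();
translate([224, 671, 0]) stool();
translate([-345, 168, 0]) stool();
translate([793, 168, 0]) stool();
translate([119, 101, 736]) open_box();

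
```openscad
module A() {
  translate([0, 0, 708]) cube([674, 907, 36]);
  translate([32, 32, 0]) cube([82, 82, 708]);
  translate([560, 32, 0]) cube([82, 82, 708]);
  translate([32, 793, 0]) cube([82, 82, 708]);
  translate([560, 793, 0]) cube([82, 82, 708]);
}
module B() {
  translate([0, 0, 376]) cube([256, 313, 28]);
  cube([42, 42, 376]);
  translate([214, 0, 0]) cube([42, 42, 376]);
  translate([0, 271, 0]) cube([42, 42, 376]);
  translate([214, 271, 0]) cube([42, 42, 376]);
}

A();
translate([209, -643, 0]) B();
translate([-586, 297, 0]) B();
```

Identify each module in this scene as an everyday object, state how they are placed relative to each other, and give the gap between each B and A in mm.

Each stool's nearest face is 330 mm from the table's bounding box.

A is a table. B is a stool. Two stools sit around the table at the −y, −x sides. The gap between each stool and the table is 330 mm.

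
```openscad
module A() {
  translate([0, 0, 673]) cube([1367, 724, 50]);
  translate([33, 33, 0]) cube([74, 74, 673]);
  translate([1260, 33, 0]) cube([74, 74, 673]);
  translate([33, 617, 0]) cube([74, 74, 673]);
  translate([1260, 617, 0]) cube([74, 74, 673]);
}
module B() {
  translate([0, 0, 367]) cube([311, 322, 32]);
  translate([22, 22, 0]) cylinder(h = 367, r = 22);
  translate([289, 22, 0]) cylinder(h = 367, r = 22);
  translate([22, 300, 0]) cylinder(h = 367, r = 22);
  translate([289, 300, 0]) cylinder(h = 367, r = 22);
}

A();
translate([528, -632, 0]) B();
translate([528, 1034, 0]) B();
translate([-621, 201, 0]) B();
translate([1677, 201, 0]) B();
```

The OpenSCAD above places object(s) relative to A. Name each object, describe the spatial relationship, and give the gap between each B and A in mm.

Each stool's nearest face is 310 mm from the table's bounding box.

A is a table. B is a stool. Four stools sit around the table at the −y, +y, −x, +x sides. The gap between each stool and the table is 310 mm.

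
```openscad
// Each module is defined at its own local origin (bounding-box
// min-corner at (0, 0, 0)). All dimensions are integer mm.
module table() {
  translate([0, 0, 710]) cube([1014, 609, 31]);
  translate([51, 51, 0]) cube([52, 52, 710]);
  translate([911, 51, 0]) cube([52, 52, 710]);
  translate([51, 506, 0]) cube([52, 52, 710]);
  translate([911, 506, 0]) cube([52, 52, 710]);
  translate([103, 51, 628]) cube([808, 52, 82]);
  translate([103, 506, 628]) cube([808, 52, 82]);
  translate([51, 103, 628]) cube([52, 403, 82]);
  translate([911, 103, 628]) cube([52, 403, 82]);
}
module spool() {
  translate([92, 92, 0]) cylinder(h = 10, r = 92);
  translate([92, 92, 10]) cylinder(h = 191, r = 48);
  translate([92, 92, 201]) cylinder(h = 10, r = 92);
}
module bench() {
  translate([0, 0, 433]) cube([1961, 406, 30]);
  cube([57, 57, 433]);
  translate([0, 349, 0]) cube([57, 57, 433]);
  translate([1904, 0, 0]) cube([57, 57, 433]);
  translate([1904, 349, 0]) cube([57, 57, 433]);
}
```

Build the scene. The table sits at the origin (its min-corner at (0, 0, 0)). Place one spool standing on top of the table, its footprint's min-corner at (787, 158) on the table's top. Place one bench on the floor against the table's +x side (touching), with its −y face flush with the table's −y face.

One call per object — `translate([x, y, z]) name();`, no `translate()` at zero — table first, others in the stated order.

table();
translate([787, 158, 741]) spool();
translate([1014, 0, 0]) bench();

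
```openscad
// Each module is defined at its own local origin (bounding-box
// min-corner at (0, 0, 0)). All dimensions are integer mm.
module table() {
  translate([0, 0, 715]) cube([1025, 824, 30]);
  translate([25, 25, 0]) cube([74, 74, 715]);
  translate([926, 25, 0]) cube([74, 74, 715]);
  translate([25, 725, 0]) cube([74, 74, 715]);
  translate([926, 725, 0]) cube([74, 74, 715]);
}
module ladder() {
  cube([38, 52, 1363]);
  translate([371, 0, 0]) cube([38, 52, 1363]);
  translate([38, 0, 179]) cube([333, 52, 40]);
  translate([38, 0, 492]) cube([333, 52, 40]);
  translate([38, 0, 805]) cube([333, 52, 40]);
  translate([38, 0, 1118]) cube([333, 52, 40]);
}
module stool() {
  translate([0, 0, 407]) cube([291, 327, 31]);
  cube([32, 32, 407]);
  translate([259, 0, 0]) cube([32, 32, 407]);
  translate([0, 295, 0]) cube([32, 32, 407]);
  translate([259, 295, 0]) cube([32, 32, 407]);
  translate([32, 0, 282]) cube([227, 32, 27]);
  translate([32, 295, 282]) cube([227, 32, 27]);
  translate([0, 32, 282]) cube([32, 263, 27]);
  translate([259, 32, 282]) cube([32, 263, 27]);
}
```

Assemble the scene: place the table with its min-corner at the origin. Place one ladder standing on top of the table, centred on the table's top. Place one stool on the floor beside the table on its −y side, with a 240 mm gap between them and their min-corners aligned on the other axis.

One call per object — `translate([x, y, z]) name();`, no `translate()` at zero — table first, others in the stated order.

table();
translate([308, 386, 745]) ladder();
translate([0, -567, 0]) stool();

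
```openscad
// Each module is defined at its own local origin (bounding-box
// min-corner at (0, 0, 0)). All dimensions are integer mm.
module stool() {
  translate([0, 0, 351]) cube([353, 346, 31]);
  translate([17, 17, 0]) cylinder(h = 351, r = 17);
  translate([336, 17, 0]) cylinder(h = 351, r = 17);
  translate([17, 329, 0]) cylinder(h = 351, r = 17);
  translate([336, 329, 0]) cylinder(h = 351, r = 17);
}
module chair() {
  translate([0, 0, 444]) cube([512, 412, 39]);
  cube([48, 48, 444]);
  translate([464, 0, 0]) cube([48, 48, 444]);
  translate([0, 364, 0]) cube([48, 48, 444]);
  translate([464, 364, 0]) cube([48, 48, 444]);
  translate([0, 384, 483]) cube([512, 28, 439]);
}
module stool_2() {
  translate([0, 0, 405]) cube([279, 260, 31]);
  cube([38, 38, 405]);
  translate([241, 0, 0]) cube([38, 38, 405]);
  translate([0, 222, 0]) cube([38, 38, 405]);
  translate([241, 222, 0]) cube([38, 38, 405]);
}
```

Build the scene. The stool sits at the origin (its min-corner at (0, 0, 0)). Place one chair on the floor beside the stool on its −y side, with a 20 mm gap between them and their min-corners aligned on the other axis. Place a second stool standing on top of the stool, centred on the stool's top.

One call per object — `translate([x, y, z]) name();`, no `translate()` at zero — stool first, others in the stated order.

stool();
translate([0, -432, 0]) chair();
translate([37, 43, 382]) stool_2();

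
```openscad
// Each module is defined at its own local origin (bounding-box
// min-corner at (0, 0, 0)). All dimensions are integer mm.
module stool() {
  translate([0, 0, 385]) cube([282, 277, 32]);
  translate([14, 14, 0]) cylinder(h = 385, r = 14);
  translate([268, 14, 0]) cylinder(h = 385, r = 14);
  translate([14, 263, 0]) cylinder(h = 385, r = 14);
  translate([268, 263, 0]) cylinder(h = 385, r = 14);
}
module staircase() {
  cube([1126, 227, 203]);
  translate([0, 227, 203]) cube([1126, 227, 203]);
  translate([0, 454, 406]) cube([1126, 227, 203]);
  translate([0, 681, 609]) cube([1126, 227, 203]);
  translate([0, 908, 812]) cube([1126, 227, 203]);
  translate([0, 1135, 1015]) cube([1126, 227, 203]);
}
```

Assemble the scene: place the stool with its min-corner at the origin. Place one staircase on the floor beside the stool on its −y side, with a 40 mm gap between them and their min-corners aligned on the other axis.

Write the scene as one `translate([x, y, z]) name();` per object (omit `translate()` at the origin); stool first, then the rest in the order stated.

stool();
translate([0, -1402, 0]) staircase();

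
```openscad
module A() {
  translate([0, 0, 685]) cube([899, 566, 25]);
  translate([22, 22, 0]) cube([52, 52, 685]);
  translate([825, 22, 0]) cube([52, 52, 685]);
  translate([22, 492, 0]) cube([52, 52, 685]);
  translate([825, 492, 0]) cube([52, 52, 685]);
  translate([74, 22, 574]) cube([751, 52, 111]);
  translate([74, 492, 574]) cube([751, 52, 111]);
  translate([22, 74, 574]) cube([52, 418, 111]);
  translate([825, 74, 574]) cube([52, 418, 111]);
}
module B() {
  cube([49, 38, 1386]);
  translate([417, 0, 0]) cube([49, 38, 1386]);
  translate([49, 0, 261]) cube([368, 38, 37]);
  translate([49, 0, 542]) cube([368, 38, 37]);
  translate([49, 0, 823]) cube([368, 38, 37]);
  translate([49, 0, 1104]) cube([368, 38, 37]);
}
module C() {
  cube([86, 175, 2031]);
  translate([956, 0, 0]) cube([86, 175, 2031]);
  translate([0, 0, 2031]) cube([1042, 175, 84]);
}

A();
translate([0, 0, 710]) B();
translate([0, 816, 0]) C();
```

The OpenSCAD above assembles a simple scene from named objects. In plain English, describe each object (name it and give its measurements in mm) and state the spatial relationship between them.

A is a rectangular dining table. The top is 899×566×25 mm with its upper surface at z = 710 mm. It stands on four 52×52 mm square legs, each inset 22 mm from the nearest pair of top edges, running from the floor to the underside of the top. Four apron rails, 52 mm thick and 111 mm tall, run between adjacent legs with their top edges flush with the underside of the top and their outer faces flush with the legs' outer faces.

B is a straight ladder. Two 49×38 mm vertical rails, 1386 mm tall, stand 466 mm apart (outside-to-outside) with their front faces coplanar on the −y side. 4 rungs, each 38 mm deep and 37 mm tall, span between the inner faces of the rails, front faces flush with the rails. The lowest rung's underside is at z = 261 mm and rungs are spaced 281 mm apart (underside to underside).

C is a door frame. The clear opening is 870 mm wide and 2031 mm high. Two 86 mm wide jambs, 175 mm deep, stand either side of the opening from the floor to the top of the opening. A 84 mm thick head sits across the top of both jambs, spanning the full outside width of the frame.

The ladder is on top of the table. The door frame is on the floor beside the table on its +y side.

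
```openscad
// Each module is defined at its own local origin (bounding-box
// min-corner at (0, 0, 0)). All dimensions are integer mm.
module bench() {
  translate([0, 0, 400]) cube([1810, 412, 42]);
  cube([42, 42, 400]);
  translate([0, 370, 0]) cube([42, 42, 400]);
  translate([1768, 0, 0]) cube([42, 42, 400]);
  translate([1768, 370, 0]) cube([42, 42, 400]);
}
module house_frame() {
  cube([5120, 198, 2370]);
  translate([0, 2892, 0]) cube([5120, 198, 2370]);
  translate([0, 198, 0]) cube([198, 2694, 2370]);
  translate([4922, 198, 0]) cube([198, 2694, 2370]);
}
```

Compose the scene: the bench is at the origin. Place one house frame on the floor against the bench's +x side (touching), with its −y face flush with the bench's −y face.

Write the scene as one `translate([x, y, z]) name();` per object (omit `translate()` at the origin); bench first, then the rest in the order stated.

bench();
translate([1810, 0, 0]) house_frame();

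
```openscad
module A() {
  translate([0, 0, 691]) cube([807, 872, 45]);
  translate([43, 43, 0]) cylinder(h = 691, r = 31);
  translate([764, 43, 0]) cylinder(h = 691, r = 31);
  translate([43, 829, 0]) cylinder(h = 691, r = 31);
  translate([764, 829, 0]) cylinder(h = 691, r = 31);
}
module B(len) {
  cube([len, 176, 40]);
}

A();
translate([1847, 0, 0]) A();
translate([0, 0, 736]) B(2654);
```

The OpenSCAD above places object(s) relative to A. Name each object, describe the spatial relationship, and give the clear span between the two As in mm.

A is a table. B is a beam. A beam spans the tops of two tables. The clear span between the two tables is 1040 mm.

Second table starts at x = 1847; first ends at x = 807; clear span = 1847 − 807 = 1040 mm.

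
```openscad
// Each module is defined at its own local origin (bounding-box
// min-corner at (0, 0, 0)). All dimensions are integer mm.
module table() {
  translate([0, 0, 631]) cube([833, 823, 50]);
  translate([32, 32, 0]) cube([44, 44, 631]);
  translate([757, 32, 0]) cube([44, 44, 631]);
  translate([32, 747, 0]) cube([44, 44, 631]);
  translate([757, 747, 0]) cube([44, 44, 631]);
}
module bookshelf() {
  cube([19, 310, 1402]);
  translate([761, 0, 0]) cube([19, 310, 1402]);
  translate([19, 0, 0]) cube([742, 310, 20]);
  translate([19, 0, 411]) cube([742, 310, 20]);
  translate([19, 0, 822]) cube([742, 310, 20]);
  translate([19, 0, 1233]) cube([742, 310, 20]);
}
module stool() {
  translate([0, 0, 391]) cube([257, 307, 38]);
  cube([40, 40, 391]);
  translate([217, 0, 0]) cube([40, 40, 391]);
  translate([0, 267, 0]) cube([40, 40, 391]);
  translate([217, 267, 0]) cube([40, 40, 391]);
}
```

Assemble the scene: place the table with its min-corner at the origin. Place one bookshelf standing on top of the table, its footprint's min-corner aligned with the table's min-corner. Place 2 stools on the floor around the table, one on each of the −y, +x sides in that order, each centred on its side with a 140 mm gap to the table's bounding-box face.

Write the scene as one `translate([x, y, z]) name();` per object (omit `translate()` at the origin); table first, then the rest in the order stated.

table();
translate([0, 0, 681]) bookshelf();
translate([288, -447, 0]) stool();
translate([973, 258, 0]) stool();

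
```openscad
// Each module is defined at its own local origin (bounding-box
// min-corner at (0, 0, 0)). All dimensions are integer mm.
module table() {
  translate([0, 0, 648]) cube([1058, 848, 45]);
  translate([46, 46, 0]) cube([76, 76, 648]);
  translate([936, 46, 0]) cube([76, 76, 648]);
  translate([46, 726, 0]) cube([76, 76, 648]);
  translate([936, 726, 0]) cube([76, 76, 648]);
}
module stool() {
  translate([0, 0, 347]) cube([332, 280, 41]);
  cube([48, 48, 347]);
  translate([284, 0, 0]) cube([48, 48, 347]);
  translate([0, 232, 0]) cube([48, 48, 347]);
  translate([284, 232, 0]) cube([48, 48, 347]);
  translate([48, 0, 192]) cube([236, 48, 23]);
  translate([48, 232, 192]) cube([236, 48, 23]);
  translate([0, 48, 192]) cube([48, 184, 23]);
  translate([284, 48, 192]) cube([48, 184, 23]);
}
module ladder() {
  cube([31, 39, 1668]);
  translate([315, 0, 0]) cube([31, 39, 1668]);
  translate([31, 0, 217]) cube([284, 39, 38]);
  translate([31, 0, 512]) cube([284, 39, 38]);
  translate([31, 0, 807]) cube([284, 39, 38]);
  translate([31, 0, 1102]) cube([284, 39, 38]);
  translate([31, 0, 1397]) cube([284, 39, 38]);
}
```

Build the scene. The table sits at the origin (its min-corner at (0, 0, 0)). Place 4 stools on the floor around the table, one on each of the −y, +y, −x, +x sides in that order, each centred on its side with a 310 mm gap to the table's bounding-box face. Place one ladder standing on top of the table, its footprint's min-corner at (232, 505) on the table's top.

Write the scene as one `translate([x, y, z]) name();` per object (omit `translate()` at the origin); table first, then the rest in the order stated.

table();
translate([363, -590, 0]) stool();
translate([363, 1158, 0]) stool();
translate([-642, 284, 0]) stool();
translate([1368, 284, 0]) stool();
translate([232, 505, 693]) ladder();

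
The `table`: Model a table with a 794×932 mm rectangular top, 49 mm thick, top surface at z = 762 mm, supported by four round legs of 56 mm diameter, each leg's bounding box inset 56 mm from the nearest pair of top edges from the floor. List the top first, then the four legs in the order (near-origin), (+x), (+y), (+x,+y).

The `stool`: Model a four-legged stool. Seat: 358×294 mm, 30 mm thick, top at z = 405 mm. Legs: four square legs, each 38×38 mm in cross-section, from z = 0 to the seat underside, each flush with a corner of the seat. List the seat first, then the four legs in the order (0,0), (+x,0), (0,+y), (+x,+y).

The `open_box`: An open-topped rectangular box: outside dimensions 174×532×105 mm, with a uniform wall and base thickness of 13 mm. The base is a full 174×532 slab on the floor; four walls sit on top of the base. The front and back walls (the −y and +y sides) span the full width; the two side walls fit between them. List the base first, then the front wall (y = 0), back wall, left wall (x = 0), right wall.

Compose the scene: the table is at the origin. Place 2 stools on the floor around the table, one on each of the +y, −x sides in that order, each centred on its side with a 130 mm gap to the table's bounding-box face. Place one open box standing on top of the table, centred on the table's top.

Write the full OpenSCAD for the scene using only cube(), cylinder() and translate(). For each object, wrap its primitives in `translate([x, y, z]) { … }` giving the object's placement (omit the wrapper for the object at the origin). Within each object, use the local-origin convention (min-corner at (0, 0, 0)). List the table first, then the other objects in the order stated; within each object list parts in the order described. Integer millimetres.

translate([0, 0, 713]) cube([794, 932, 49]);
translate([84, 84, 0]) cylinder(h = 713, r = 28);
translate([710, 84, 0]) cylinder(h = 713, r = 28);
translate([84, 848, 0]) cylinder(h = 713, r = 28);
translate([710, 848, 0]) cylinder(h = 713, r = 28);
translate([218, 1062, 0]) {
  translate([0, 0, 375]) cube([358, 294, 30]);
  cube([38, 38, 375]);
  translate([320, 0, 0]) cube([38, 38, 375]);
  translate([0, 256, 0]) cube([38, 38, 375]);
  translate([320, 256, 0]) cube([38, 38, 375]);
}
translate([-488, 319, 0]) {
  translate([0, 0, 375]) cube([358, 294, 30]);
  cube([38, 38, 375]);
  translate([320, 0, 0]) cube([38, 38, 375]);
  translate([0, 256, 0]) cube([38, 38, 375]);
  translate([320, 256, 0]) cube([38, 38, 375]);
}
translate([310, 200, 762]) {
  cube([174, 532, 13]);
  translate([0, 0, 13]) cube([174, 13, 92]);
  translate([0, 519, 13]) cube([174, 13, 92]);
  translate([0, 13, 13]) cube([13, 506, 92]);
  translate([161, 13, 13]) cube([13, 506, 92]);
}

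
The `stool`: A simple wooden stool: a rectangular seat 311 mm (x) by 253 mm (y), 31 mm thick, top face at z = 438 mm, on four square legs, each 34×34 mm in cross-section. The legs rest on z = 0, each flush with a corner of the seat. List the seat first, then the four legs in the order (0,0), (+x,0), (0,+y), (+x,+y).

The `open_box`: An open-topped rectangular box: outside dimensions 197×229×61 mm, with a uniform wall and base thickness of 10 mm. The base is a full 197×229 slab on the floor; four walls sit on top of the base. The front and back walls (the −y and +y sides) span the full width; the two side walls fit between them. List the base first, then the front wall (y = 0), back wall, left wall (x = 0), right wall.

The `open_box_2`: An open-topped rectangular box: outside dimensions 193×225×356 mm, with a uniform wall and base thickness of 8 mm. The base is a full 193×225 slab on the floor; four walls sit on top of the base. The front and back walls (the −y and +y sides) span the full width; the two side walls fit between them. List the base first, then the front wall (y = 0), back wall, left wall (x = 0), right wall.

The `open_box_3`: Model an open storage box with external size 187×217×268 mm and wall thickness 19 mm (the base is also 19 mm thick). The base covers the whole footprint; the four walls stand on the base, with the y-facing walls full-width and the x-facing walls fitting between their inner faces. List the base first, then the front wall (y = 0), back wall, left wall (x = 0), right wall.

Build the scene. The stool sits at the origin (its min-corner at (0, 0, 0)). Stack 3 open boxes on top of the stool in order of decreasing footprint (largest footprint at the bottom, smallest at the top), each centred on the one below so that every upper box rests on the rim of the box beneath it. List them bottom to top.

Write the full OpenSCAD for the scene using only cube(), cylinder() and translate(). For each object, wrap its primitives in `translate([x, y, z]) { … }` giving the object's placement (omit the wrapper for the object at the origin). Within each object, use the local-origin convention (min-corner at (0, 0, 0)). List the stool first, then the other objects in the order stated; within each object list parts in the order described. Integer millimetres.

translate([0, 0, 407]) cube([311, 253, 31]);
cube([34, 34, 407]);
translate([277, 0, 0]) cube([34, 34, 407]);
translate([0, 219, 0]) cube([34, 34, 407]);
translate([277, 219, 0]) cube([34, 34, 407]);
translate([57, 12, 438]) {
  cube([197, 229, 10]);
  translate([0, 0, 10]) cube([197, 10, 51]);
  translate([0, 219, 10]) cube([197, 10, 51]);
  translate([0, 10, 10]) cube([10, 209, 51]);
  translate([187, 10, 10]) cube([10, 209, 51]);
}
translate([59, 14, 499]) {
  cube([193, 225, 8]);
  translate([0, 0, 8]) cube([193, 8, 348]);
  translate([0, 217, 8]) cube([193, 8, 348]);
  translate([0, 8, 8]) cube([8, 209, 348]);
  translate([185, 8, 8]) cube([8, 209, 348]);
}
translate([62, 18, 855]) {
  cube([187, 217, 19]);
  translate([0, 0, 19]) cube([187, 19, 249]);
  translate([0, 198, 19]) cube([187, 19, 249]);
  translate([0, 19, 19]) cube([19, 179, 249]);
  translate([168, 19, 19]) cube([19, 179, 249]);
}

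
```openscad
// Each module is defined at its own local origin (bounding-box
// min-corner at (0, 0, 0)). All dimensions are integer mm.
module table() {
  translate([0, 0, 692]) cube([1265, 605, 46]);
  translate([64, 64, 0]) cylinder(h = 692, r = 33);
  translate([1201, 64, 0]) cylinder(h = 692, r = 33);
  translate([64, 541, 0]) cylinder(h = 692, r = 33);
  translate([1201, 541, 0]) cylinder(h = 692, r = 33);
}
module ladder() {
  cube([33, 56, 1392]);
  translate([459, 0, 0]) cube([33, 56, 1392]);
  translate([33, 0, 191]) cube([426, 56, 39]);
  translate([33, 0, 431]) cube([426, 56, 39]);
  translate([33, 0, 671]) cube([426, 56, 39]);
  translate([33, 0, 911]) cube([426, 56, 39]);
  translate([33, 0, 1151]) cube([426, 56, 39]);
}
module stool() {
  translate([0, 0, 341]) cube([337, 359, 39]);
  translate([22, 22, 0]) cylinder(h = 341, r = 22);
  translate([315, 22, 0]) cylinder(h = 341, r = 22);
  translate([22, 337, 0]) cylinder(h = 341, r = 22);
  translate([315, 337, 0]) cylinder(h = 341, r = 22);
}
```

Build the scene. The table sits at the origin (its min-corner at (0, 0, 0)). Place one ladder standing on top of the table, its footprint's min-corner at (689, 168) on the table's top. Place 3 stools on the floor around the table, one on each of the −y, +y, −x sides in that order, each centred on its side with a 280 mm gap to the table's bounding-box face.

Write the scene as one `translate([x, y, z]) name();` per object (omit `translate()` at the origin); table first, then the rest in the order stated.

table();
translate([689, 168, 738]) ladder();
translate([464, -639, 0]) stool();
translate([464, 885, 0]) stool();
translate([-617, 123, 0]) stool();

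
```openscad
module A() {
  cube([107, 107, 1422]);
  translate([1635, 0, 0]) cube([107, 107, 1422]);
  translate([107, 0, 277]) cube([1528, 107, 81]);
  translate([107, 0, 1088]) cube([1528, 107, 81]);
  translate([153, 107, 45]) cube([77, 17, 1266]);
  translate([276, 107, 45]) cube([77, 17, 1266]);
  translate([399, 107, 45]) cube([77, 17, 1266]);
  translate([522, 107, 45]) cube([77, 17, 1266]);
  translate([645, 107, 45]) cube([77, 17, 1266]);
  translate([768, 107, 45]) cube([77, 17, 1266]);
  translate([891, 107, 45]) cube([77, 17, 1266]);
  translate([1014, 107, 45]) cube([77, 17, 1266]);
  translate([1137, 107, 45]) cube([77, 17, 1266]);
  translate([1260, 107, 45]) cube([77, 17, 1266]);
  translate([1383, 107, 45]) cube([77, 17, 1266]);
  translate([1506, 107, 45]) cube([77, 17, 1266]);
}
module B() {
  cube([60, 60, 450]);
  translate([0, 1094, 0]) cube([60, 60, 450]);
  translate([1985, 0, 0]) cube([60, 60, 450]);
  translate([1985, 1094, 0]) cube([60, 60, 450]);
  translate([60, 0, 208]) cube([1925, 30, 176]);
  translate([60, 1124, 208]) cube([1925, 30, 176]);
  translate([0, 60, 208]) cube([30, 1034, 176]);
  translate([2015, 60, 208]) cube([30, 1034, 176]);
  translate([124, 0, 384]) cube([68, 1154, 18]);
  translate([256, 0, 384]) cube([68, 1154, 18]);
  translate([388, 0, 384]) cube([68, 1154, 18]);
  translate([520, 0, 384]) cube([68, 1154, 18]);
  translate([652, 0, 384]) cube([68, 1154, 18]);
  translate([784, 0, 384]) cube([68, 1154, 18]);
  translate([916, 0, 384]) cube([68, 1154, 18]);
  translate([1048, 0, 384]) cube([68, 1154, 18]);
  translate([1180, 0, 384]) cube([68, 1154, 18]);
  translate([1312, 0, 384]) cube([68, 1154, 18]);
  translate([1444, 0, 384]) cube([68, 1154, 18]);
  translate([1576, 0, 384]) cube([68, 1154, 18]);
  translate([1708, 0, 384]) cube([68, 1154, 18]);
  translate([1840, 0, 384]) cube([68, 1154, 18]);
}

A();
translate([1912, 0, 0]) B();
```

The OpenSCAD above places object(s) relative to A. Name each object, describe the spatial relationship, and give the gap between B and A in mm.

The bed frame's nearest face is 170 mm from the fence section's +x face.

A is a fence section. B is a bed frame. The bed frame is on the floor beside the fence section on its +x side. The gap between the bed frame and the fence section is 170 mm.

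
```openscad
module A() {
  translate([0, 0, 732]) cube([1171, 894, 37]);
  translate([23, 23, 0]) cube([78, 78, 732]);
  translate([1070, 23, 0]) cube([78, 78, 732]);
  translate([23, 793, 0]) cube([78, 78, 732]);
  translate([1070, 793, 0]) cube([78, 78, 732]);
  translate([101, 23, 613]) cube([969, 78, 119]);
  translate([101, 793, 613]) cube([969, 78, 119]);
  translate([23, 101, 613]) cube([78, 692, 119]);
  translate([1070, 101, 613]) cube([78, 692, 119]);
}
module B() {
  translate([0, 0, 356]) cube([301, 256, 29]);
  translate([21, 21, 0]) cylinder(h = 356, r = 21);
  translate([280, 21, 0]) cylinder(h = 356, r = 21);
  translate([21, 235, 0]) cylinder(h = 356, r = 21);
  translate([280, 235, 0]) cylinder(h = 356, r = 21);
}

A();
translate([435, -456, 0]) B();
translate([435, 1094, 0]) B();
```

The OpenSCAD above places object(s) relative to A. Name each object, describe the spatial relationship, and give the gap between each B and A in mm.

A is a table. B is a stool. Two stools sit around the table at the −y, +y sides. The gap between each stool and the table is 200 mm.

Each stool's nearest face is 200 mm from the table's bounding box.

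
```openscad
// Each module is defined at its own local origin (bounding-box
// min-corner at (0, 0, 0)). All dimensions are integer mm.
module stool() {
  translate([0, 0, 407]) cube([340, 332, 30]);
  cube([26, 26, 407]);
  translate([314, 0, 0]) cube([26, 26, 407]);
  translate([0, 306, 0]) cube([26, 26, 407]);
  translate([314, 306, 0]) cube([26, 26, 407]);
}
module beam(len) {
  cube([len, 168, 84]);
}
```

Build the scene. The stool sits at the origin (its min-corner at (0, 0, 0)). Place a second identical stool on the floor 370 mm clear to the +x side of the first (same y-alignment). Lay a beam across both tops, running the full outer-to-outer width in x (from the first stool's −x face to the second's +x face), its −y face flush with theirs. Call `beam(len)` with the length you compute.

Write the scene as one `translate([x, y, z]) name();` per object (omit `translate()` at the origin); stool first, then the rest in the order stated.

stool();
translate([710, 0, 0]) stool();
translate([0, 0, 437]) beam(1050);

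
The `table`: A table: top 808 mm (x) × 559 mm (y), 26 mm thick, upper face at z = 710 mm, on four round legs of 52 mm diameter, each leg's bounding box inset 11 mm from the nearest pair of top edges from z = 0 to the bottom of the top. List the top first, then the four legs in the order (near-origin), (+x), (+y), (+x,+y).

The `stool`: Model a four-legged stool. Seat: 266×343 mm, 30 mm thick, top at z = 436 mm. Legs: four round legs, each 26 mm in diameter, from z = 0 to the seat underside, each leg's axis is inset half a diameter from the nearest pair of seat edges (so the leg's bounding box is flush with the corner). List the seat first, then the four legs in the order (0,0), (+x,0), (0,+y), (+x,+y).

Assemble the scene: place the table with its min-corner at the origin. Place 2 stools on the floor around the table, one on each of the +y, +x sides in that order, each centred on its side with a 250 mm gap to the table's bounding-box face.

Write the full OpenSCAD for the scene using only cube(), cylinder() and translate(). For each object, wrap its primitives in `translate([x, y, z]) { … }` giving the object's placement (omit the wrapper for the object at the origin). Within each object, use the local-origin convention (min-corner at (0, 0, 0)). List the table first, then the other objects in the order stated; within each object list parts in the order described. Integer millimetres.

translate([0, 0, 684]) cube([808, 559, 26]);
translate([37, 37, 0]) cylinder(h = 684, r = 26);
translate([771, 37, 0]) cylinder(h = 684, r = 26);
translate([37, 522, 0]) cylinder(h = 684, r = 26);
translate([771, 522, 0]) cylinder(h = 684, r = 26);
translate([271, 809, 0]) {
  translate([0, 0, 406]) cube([266, 343, 30]);
  translate([13, 13, 0]) cylinder(h = 406, r = 13);
  translate([253, 13, 0]) cylinder(h = 406, r = 13);
  translate([13, 330, 0]) cylinder(h = 406, r = 13);
  translate([253, 330, 0]) cylinder(h = 406, r = 13);
}
translate([1058, 108, 0]) {
  translate([0, 0, 406]) cube([266, 343, 30]);
  translate([13, 13, 0]) cylinder(h = 406, r = 13);
  translate([253, 13, 0]) cylinder(h = 406, r = 13);
  translate([13, 330, 0]) cylinder(h = 406, r = 13);
  translate([253, 330, 0]) cylinder(h = 406, r = 13);
}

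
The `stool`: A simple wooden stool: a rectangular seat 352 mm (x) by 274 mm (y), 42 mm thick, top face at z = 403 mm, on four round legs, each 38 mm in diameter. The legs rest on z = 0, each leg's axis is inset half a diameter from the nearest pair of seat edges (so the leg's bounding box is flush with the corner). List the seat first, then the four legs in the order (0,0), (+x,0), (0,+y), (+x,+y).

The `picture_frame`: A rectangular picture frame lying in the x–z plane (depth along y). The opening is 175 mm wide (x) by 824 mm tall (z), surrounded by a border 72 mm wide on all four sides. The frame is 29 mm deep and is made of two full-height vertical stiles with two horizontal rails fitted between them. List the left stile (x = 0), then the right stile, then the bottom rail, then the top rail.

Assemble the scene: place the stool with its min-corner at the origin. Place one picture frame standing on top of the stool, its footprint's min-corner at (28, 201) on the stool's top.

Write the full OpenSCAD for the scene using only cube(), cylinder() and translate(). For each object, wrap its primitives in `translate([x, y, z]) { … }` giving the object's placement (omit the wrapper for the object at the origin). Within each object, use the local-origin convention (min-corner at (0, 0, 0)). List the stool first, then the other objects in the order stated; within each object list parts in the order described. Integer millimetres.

translate([0, 0, 361]) cube([352, 274, 42]);
translate([19, 19, 0]) cylinder(h = 361, r = 19);
translate([333, 19, 0]) cylinder(h = 361, r = 19);
translate([19, 255, 0]) cylinder(h = 361, r = 19);
translate([333, 255, 0]) cylinder(h = 361, r = 19);
translate([28, 201, 403]) {
  cube([72, 29, 968]);
  translate([247, 0, 0]) cube([72, 29, 968]);
  translate([72, 0, 0]) cube([175, 29, 72]);
  translate([72, 0, 896]) cube([175, 29, 72]);
}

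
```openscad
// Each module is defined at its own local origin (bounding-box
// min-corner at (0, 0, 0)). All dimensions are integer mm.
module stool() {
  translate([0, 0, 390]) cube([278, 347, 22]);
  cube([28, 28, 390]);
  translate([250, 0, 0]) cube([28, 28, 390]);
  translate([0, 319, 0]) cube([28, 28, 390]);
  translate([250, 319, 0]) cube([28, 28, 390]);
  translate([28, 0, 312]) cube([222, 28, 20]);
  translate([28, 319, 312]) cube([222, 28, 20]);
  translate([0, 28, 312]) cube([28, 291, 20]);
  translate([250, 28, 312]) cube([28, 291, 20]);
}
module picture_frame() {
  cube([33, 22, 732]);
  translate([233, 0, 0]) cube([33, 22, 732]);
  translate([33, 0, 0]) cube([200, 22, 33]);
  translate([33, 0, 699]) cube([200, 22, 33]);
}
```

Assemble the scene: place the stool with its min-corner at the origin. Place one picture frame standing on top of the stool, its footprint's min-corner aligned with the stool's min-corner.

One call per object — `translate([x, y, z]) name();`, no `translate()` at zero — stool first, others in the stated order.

stool();
translate([0, 0, 412]) picture_frame();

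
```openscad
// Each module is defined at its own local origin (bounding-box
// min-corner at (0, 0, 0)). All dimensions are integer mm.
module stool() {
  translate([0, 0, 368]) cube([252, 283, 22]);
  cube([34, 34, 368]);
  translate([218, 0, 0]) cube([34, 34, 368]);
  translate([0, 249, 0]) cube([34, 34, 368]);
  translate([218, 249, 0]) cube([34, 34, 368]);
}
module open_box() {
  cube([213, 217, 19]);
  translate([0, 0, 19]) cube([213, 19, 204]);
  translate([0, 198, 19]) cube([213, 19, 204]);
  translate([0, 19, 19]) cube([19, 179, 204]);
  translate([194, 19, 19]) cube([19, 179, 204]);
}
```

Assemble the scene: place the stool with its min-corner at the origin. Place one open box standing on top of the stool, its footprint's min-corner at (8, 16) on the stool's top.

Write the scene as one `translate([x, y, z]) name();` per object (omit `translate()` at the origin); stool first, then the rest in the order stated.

stool();
translate([8, 16, 390]) open_box();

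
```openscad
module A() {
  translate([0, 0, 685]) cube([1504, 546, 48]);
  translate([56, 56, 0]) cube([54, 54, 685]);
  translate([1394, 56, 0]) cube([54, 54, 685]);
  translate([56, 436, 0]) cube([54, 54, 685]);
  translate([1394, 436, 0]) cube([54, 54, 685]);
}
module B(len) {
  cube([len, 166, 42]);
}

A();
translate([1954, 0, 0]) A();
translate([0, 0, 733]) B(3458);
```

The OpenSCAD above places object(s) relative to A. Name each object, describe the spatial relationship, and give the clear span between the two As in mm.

A is a table. B is a beam. A beam spans the tops of two tables. The clear span between the two tables is 450 mm.

Second table starts at x = 1954; first ends at x = 1504; clear span = 1954 − 1504 = 450 mm.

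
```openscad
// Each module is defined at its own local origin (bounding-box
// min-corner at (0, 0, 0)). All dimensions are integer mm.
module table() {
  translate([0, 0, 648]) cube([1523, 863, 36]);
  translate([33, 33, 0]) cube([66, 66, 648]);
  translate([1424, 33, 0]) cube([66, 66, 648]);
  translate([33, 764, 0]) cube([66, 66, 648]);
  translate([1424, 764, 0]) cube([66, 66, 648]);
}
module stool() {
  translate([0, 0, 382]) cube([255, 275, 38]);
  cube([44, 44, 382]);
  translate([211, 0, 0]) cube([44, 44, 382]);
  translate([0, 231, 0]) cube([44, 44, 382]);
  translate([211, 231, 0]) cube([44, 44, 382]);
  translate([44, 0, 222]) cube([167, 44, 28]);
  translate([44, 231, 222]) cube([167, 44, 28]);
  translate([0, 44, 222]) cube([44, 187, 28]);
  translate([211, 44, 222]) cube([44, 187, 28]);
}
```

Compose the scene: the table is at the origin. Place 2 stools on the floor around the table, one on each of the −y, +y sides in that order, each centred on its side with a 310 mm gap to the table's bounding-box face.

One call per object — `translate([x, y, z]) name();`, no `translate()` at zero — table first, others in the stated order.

table();
translate([634, -585, 0]) stool();
translate([634, 1173, 0]) stool();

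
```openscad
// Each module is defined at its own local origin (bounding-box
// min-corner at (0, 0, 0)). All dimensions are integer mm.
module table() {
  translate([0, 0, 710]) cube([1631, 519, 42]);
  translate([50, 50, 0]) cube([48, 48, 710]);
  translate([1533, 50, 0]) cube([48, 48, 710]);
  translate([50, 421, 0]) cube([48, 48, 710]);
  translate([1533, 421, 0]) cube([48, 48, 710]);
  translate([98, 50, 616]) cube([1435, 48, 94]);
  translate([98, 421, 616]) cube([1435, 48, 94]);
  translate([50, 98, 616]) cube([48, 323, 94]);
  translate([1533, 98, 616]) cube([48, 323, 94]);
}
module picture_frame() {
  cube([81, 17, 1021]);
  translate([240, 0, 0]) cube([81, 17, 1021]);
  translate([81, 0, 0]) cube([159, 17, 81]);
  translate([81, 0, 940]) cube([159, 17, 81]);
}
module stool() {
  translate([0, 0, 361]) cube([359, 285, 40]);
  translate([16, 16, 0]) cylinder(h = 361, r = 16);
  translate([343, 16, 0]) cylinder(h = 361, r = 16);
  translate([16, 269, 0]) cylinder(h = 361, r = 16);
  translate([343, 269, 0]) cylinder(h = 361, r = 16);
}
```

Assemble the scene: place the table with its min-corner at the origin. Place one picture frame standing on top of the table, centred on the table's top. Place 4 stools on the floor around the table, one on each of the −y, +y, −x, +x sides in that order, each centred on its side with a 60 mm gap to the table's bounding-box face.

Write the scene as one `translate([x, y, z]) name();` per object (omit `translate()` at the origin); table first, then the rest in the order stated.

table();
translate([655, 251, 752]) picture_frame();
translate([636, -345, 0]) stool();
translate([636, 579, 0]) stool();
translate([-419, 117, 0]) stool();
translate([1691, 117, 0]) stool();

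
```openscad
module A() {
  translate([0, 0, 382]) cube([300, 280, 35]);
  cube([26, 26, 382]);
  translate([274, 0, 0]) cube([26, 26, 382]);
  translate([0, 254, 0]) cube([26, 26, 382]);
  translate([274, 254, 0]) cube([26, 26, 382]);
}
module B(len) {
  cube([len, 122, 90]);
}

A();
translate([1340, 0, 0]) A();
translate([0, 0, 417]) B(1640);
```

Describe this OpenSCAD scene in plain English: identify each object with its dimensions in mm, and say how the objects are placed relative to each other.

A is a simple wooden stool: a rectangular seat 300 mm (x) by 280 mm (y), 35 mm thick, top face at z = 417 mm, on four square legs, each 26×26 mm in cross-section. The legs rest on z = 0, each flush with a corner of the seat.

B is a rectangular beam 1640 mm long (x), 122 mm deep (y), 90 mm thick (z).

The beam spans the tops of two stools placed 1040 mm apart, resting at z = 417 mm.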